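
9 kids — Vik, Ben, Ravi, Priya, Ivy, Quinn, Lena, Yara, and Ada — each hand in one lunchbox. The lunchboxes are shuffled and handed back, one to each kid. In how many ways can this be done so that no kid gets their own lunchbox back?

133496

Count assignments avoiding every fixed point. For any j of the 9 kids fixed to their own lunchbox, the other 9−j can be arranged in (9−j)! ways.
By inclusion–exclusion this is Σ_{j=0}^{9} (−1)^j C(9,j)·(9−j)!.
Computing: 362880 − 362880 + 181440 − 60480 + 15120 − 3024 + 504 − 72 + 9 − 1 = 133496.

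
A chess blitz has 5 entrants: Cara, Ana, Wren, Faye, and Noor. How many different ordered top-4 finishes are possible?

There are 5 choices for 1st place, 4 for 2nd, and so on down to 2 for position 4.
That gives 5 × 4 × 3 × 2 = 120.

120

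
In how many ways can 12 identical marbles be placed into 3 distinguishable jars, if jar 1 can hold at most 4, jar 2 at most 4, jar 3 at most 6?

6

Ignoring the caps, the number of non-negative solutions to x_1+…+x_3 = 12 is C(14,2) = 91.
Subtract solutions that violate a single cap (substitute x_i' = x_i − (cap_i+1)): x_1 ≥ 5 gives C(9,2) = 36; x_2 ≥ 5 gives C(9,2) = 36; x_3 ≥ 7 gives C(7,2) = 21. Together 93.
Add back pairs where two caps are both exceeded: 6 + 1 + 1 = 8.
By inclusion–exclusion the count is 91 − 93 + 8 = 6.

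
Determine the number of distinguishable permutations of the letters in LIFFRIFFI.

2520

Letter multiplicities in LIFFRIFFI: F×4, I×3, L×1, R×1.
Dividing 9! = 362880 by 4!·3! = 144 for the repeated letters gives 2520.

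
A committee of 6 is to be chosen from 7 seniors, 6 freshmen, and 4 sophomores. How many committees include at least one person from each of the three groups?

9996

Total 6-person selections from all 17: C(17,6) = 12376.
Selections missing a whole group: no seniors → C(10,6) = 210; no freshmen → C(11,6) = 462; no sophomores → C(13,6) = 1716.
Add back selections omitting two groups (i.e. drawn from a single group): C(7,6) + C(6,6) + C(4,6) = 8.
By inclusion–exclusion: 12376 − 2388 + 8 = 9996.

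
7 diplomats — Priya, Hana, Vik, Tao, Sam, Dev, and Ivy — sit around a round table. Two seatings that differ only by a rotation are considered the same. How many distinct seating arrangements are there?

Around a circle, 7 distinct people have 7!/7 = (6)! = 720 rotationally distinct seatings.

720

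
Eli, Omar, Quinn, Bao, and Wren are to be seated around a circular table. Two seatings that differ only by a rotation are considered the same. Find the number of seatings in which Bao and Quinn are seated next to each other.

12

Glue Bao and Quinn into a block (2 internal orders). Seating 4 units around a circle gives (3)! arrangements.
So 2 × (3)! = 2 × 6 = 12.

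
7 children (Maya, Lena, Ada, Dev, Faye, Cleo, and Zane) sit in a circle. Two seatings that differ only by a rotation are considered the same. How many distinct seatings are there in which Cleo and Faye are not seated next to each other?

Without the restriction there are (6)! = 720 seatings.
Seatings with Cleo beside Faye: treat them as a block with 2 internal orders, giving 2 × (5)! = 240.
Subtracting, 720 − 240 = 480.

480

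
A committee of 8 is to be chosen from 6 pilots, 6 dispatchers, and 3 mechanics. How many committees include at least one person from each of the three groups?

Unrestricted: C(15,8) = 6435 ways to pick any 8 of the 15.
Selections missing a whole group: no pilots → C(9,8) = 9; no dispatchers → C(9,8) = 9; no mechanics → C(12,8) = 495.
Add back selections omitting two groups (i.e. drawn from a single group): C(6,8) + C(6,8) + C(3,8) = 0.
By inclusion–exclusion: 6435 − 513 + 0 = 5922.

5922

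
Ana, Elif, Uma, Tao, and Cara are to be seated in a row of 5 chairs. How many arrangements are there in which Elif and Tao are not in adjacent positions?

There are 5! = 120 arrangements in all. If Elif and Tao are adjacent, merging them into one block gives 2·(4)! = 48 arrangements.
Complementary counting: 120 − 48 = 72.

72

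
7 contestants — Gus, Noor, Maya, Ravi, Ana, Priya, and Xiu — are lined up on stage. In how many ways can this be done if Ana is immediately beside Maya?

1440

Glue Ana and Maya into one block (2 internal orders), leaving 6 units to arrange in a row.
That gives 2 × 6! = 2 × 720 = 1440.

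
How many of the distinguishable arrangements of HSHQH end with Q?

4

Fix Q in the last position and arrange the remaining 4 letters.
Those 4 letters have H appearing 3 times, giving (4)!/(3!) = 4.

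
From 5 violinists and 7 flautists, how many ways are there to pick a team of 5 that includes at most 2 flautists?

Split by how many flautists are chosen (0 through 2).
Sum: C(7,0)·C(5,5) + C(7,1)·C(5,4) + C(7,2)·C(5,3) = 1 + 35 + 210 = 246.

246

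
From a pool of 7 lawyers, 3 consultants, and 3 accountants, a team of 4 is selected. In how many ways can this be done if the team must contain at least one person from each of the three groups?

Total 4-person selections from all 13: C(13,4) = 715.
Selections missing a whole group: no lawyers → C(6,4) = 15; no consultants → C(10,4) = 210; no accountants → C(10,4) = 210.
Add back selections omitting two groups (i.e. drawn from a single group): C(7,4) + C(3,4) + C(3,4) = 35.
By inclusion–exclusion: 715 − 435 + 35 = 315.

315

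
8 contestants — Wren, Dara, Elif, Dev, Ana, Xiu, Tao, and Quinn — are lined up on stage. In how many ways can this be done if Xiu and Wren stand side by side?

10080

Place the 6 others and the Xiu-Wren pair as 7 objects in a line; the pair has 2 internal arrangements.
That gives 2 × 7! = 2 × 5040 = 10080.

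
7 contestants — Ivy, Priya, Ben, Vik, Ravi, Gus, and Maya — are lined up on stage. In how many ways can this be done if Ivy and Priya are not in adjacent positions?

3600

Of the 7! = 5040 arrangements, those with Ivy and Priya adjacent number 2 × 6! = 1440 (treat the pair as a block with 2 internal orders).
So 5040 − 1440 = 3600 arrangements keep them apart.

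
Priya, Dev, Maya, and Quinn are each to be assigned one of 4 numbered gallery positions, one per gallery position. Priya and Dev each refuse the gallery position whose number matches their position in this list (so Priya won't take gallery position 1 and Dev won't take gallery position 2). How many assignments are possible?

14

Let Aᵢ (for i ∈ {1, 2}) be the placements that put person i in their forbidden gallery position. Any j of these fix j positions, leaving (4−j)! ways to fill the rest, and there are C(2,j) ways to pick which j.
By inclusion–exclusion, the number of valid placements is Σ_{j=0}^{2} (−1)^j C(2,j)·(4−j)!.
Computing: 24 − 12 + 2 = 14.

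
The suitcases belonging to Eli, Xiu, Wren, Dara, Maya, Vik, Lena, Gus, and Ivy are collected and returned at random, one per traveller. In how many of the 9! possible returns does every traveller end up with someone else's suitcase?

This is the derangement count D_9: permutations of 9 items with no fixed point.
By inclusion–exclusion this is Σ_{j=0}^{9} (−1)^j C(9,j)·(9−j)!.
Computing: 362880 − 362880 + 181440 − 60480 + 15120 − 3024 + 504 − 72 + 9 − 1 = 133496.

133496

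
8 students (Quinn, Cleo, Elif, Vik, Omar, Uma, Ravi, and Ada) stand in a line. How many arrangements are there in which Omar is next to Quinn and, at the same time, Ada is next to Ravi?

2880

Treat {Omar,Quinn} as one block (2 orders) and {Ada,Ravi} as another (2 orders).
That leaves 6 units to arrange: 2 × 2 × 6! = 4 × 720 = 2880.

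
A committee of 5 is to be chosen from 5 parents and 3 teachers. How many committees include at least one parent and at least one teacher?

Unrestricted: C(8,5) = 56 ways to pick any 5 of the 8.
Selections missing a whole group: no parents → C(3,5) = 0; no teachers → C(5,5) = 1.
Both groups omitted at once is impossible, so 56 − 1 = 55.

55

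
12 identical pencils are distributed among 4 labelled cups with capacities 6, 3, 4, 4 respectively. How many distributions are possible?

By stars and bars, unrestricted non-negative solutions to x_1+…+x_4 = 12 number C(12+3,3) = 455.
Subtract solutions that violate a single cap (substitute x_i' = x_i − (cap_i+1)): x_1 ≥ 7 gives C(8,3) = 56; x_2 ≥ 4 gives C(11,3) = 165; x_3 ≥ 5 gives C(10,3) = 120; x_4 ≥ 5 gives C(10,3) = 120. Together 461.
Add back pairs where two caps are both exceeded: 4 + 1 + 1 + 20 + 20 + 10 = 56.
By inclusion–exclusion the count is 455 − 461 + 56 = 50.

50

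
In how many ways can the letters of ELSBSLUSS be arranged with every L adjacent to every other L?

1680

Treat the 2 copies of L as a single block. The multiset to arrange is then {LL, B, E, S, S, S, S, U}, 8 items in all.
That gives (8)!/(4!) = 1680 arrangements.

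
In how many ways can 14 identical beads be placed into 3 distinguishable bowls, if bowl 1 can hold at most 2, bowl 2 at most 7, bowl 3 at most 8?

9

By stars and bars, unrestricted non-negative solutions to x_1+…+x_3 = 14 number C(14+2,2) = 120.
Subtract solutions that violate a single cap (substitute x_i' = x_i − (cap_i+1)): x_1 ≥ 3 gives C(13,2) = 78; x_2 ≥ 8 gives C(8,2) = 28; x_3 ≥ 9 gives C(7,2) = 21. Together 127.
Add back pairs where two caps are both exceeded: 10 + 6 + 0 = 16.
By inclusion–exclusion the count is 120 − 127 + 16 = 9.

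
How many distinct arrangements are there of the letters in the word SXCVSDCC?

3360

Letter multiplicities in SXCVSDCC: C×3, D×1, S×2, V×1, X×1.
Dividing 8! = 40320 by 3!·2! = 12 for the repeated letters gives 3360.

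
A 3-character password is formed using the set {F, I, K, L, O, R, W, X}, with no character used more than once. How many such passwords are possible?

This is a permutation of 3 out of 8: P(8,3) = 8!/5!.
8 × 7 × 6 = 336.

336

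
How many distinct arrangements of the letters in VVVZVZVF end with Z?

With the last slot taken by Z, it remains to arrange the other 7 letters (VVVVZVF).
Those 7 letters have V appearing 5 times, giving (7)!/(5!) = 42.

42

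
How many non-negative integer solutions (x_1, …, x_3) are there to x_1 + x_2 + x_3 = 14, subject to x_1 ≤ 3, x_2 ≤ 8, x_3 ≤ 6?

10

By stars and bars, unrestricted non-negative solutions to x_1+…+x_3 = 14 number C(14+2,2) = 120.
Subtract solutions that violate a single cap (substitute x_i' = x_i − (cap_i+1)): x_1 ≥ 4 gives C(12,2) = 66; x_2 ≥ 9 gives C(7,2) = 21; x_3 ≥ 7 gives C(9,2) = 36. Together 123.
Add back pairs where two caps are both exceeded: 3 + 10 + 0 = 13.
By inclusion–exclusion the count is 120 − 123 + 13 = 10.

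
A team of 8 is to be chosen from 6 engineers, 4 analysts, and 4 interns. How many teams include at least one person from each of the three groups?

2912

Total 8-person selections from all 14: C(14,8) = 3003.
Selections missing a whole group: no engineers → C(8,8) = 1; no analysts → C(10,8) = 45; no interns → C(10,8) = 45.
Add back selections omitting two groups (i.e. drawn from a single group): C(6,8) + C(4,8) + C(4,8) = 0.
By inclusion–exclusion: 3003 − 91 + 0 = 2912.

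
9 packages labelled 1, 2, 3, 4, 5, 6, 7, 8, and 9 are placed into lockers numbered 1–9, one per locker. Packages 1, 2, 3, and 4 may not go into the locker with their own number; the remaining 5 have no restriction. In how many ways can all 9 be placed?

229080

Let Aᵢ (for 1 ≤ i ≤ 4) be the placements that put package i in its forbidden locker. Any j of these fix j positions, leaving (9−j)! ways to fill the rest, and there are C(4,j) ways to pick which j.
By inclusion–exclusion, the number of valid placements is Σ_{j=0}^{4} (−1)^j C(4,j)·(9−j)!.
Computing: 362880 − 161280 + 30240 − 2880 + 120 = 229080.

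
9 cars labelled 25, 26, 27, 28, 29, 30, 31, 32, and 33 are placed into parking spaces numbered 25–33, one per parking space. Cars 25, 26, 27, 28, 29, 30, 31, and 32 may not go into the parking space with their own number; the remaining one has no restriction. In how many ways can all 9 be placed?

Let Aᵢ (for 25 ≤ i ≤ 32) be the placements that put car i in its forbidden parking space. Any j of these fix j positions, leaving (9−j)! ways to fill the rest, and there are C(8,j) ways to pick which j.
By inclusion–exclusion, the number of valid placements is Σ_{j=0}^{8} (−1)^j C(8,j)·(9−j)!.
Computing: 362880 − 322560 + 141120 − 40320 + 8400 − 1344 + 168 − 16 + 1 = 148329.

148329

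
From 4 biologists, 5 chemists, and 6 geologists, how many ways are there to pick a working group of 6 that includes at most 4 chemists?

Split by how many chemists are chosen (0 through 4).
Sum: C(5,0)·C(10,6) + C(5,1)·C(10,5) + C(5,2)·C(10,4) + C(5,3)·C(10,3) + C(5,4)·C(10,2) = 210 + 1260 + 2100 + 1200 + 225 = 4995.

4995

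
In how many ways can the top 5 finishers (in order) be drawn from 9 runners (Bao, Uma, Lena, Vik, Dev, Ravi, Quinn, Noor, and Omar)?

There are 9 choices for 1st place, 8 for 2nd, and so on down to 5 for position 5.
That gives 9 × 8 × 7 × 6 × 5 = 15120.

15120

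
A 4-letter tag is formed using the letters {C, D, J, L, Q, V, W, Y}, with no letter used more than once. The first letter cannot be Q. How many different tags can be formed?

The first letter has 8−1 = 7 choices (anything except Q).
The remaining 3 letters are filled from the other 7 symbols without repetition: 7 × 6 × 5 = 210.
Total: 7 × 210 = 1470.

1470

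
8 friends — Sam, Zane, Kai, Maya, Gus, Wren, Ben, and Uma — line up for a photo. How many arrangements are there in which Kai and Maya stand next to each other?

Place the 6 others and the Kai-Maya pair as 7 objects in a line; the pair has 2 internal arrangements.
So the count is 2·(7)! = 10080.

10080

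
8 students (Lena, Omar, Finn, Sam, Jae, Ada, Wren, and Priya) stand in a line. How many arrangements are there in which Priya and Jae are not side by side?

30240

Of the 8! = 40320 arrangements, those with Priya and Jae adjacent number 2 × 7! = 10080 (treat the pair as a block with 2 internal orders).
Complementary counting: 40320 − 10080 = 30240.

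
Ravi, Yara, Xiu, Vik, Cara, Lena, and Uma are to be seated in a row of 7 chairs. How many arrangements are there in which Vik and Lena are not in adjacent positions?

3600

Of the 7! = 5040 arrangements, those with Vik and Lena adjacent number 2 × 6! = 1440 (treat the pair as a block with 2 internal orders).
So 5040 − 1440 = 3600 arrangements keep them apart.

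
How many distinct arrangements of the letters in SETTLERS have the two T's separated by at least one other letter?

There are 8!/(2!·2!·2!) = 5040 arrangements of SETTLERS in total.
Arrangements with the T's together: treat TT as one letter, giving (7)!/(2!·2!) = 1260.
Subtracting, 5040 − 1260 = 3780 arrangements keep the T's apart.

3780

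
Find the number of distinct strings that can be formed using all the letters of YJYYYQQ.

105

The 7 letters of YJYYYQQ have repeats: Q appearing twice and Y appearing 4 times.
So there are 7! / (4!·2!) = 105 distinguishable arrangements.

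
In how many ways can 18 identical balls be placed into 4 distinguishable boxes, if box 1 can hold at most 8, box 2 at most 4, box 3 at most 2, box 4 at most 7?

Without the upper bounds there are C(21,3) = 1330 ways to split 18 among 4 boxes.
Subtract solutions that violate a single cap (substitute x_i' = x_i − (cap_i+1)): x_1 ≥ 9 gives C(12,3) = 220; x_2 ≥ 5 gives C(16,3) = 560; x_3 ≥ 3 gives C(18,3) = 816; x_4 ≥ 8 gives C(13,3) = 286. Together 1882.
Add back pairs where two caps are both exceeded: 35 + 84 + 4 + 286 + 56 + 120 = 585.
Subtract triples: 4 + 0 + 0 + 10 = 14.
By inclusion–exclusion the count is 1330 − 1882 + 585 − 14 = 19.

19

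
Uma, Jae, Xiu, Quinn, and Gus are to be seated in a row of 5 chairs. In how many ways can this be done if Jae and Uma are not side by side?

There are 5! = 120 arrangements in all. If Jae and Uma are adjacent, merging them into one block gives 2·(4)! = 48 arrangements.
Complementary counting: 120 − 48 = 72.

72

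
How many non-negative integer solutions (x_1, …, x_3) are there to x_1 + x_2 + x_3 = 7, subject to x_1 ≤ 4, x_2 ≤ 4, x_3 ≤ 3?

By stars and bars, unrestricted non-negative solutions to x_1+…+x_3 = 7 number C(7+2,2) = 36.
Subtract solutions that violate a single cap (substitute x_i' = x_i − (cap_i+1)): x_1 ≥ 5 gives C(4,2) = 6; x_2 ≥ 5 gives C(4,2) = 6; x_3 ≥ 4 gives C(5,2) = 10. Together 22.
No two caps can be exceeded simultaneously, so the pair terms are all 0.
By inclusion–exclusion the count is 36 − 22 + 0 = 14.

14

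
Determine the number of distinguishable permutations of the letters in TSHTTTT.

Letter multiplicities in TSHTTTT: H×1, S×1, T×5.
The number of distinct arrangements is 7!/(5!) = 5040/120 = 42.

42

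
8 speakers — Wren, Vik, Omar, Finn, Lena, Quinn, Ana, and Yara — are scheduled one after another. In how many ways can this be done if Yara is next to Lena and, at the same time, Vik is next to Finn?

2880

Treat {Yara,Lena} as one block (2 orders) and {Vik,Finn} as another (2 orders).
That leaves 6 units to arrange: 2 × 2 × 6! = 4 × 720 = 2880.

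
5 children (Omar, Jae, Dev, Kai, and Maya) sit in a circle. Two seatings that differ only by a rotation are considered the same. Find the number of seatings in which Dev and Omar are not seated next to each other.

All circular seatings of 5 people number (4)! = 24.
Seatings with Dev beside Omar: treat them as a block with 2 internal orders, giving 2 × (3)! = 12.
Subtracting, 24 − 12 = 12.

12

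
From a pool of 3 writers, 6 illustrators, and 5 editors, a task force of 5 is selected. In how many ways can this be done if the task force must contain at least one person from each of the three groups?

Total 5-person selections from all 14: C(14,5) = 2002.
Selections missing a whole group: no writers → C(11,5) = 462; no illustrators → C(8,5) = 56; no editors → C(9,5) = 126.
Add back selections omitting two groups (i.e. drawn from a single group): C(3,5) + C(6,5) + C(5,5) = 7.
By inclusion–exclusion: 2002 − 644 + 7 = 1365.

1365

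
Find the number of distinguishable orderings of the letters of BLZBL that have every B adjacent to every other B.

12

Treat the 2 copies of B as a single block. The multiset to arrange is then {BB, L, L, Z}, 4 items in all.
That gives (4)!/(2!) = 12 arrangements.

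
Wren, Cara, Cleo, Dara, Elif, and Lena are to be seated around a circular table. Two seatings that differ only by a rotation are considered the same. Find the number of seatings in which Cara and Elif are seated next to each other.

Glue Cara and Elif into a block (2 internal orders). Seating 5 units around a circle gives (4)! arrangements.
So 2 × (4)! = 2 × 24 = 48.

48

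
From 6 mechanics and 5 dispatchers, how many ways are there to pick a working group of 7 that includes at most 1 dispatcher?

Split by how many dispatchers are chosen (0 through 1).
Sum: C(5,0)·C(6,7) + C(5,1)·C(6,6) = 0 + 5 = 5.

5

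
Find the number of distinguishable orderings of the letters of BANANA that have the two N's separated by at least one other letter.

There are 6!/(3!·2!) = 60 arrangements of BANANA in total.
If the two N's are adjacent, glue them into one block, leaving 5 items to arrange: (5)!/(3!) = 20 ways.
Subtracting, 60 − 20 = 40 arrangements keep the N's apart.

40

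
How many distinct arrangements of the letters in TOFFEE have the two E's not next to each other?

Total arrangements of TOFFEE: 6!/(2!·2!) = 180.
Arrangements with the E's together: treat EE as one letter, giving (5)!/(2!) = 60.
Hence 180 − 60 = 120.

120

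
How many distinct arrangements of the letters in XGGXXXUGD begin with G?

840

With the first slot taken by G, it remains to arrange the other 8 letters (XGXXXUGD).
Those 8 letters have G appearing twice and X appearing 4 times, giving (8)!/(4!·2!) = 840.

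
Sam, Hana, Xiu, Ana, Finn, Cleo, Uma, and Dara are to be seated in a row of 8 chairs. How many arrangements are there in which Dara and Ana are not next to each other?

30240

Of the 8! = 40320 arrangements, those with Dara and Ana adjacent number 2 × 7! = 10080 (treat the pair as a block with 2 internal orders).
So 40320 − 10080 = 30240 arrangements keep them apart.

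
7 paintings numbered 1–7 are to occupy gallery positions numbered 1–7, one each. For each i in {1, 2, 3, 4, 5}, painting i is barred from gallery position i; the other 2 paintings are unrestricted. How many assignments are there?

Let Aᵢ (for 1 ≤ i ≤ 5) be the placements that put painting i in its forbidden gallery position. Any j of these fix j positions, leaving (7−j)! ways to fill the rest, and there are C(5,j) ways to pick which j.
By inclusion–exclusion, the number of valid placements is Σ_{j=0}^{5} (−1)^j C(5,j)·(7−j)!.
Computing: 5040 − 3600 + 1200 − 240 + 30 − 2 = 2428.

2428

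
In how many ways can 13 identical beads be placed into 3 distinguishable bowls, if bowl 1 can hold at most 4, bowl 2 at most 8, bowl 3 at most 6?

20

By stars and bars, unrestricted non-negative solutions to x_1+…+x_3 = 13 number C(13+2,2) = 105.
Subtract solutions that violate a single cap (substitute x_i' = x_i − (cap_i+1)): x_1 ≥ 5 gives C(10,2) = 45; x_2 ≥ 9 gives C(6,2) = 15; x_3 ≥ 7 gives C(8,2) = 28. Together 88.
Add back pairs where two caps are both exceeded: 0 + 3 + 0 = 3.
By inclusion–exclusion the count is 105 − 88 + 3 = 20.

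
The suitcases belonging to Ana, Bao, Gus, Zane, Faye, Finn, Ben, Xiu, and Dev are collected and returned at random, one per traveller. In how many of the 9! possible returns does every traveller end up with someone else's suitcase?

133496

Let Aᵢ be the assignments in which traveller i gets their own suitcase. We want the size of the complement of A₁∪…∪A_9.
By inclusion–exclusion this is Σ_{j=0}^{9} (−1)^j C(9,j)·(9−j)!.
Computing: 362880 − 362880 + 181440 − 60480 + 15120 − 3024 + 504 − 72 + 9 − 1 = 133496.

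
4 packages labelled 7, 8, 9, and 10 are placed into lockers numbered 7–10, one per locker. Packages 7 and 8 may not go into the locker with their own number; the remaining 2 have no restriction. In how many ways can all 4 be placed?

14

Let Aᵢ (for i ∈ {7, 8}) be the placements that put package i in its forbidden locker. Any j of these fix j positions, leaving (4−j)! ways to fill the rest, and there are C(2,j) ways to pick which j.
By inclusion–exclusion, the number of valid placements is Σ_{j=0}^{2} (−1)^j C(2,j)·(4−j)!.
Computing: 24 − 12 + 2 = 14.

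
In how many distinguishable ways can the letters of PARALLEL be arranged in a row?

The 8 letters of PARALLEL have repeats: A appearing twice and L appearing 3 times.
The number of distinct arrangements is 8!/(3!·2!) = 40320/12 = 3360.

3360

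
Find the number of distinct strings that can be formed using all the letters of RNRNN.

10

RNRNN has 5 letters with N appearing 3 times and R appearing twice.
So there are 5! / (3!·2!) = 10 distinguishable arrangements.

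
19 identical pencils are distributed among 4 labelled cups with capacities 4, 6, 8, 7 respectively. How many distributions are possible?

By stars and bars, unrestricted non-negative solutions to x_1+…+x_4 = 19 number C(19+3,3) = 1540.
Subtract solutions that violate a single cap (substitute x_i' = x_i − (cap_i+1)): x_1 ≥ 5 gives C(17,3) = 680; x_2 ≥ 7 gives C(15,3) = 455; x_3 ≥ 9 gives C(13,3) = 286; x_4 ≥ 8 gives C(14,3) = 364. Together 1785.
Add back pairs where two caps are both exceeded: 120 + 56 + 84 + 20 + 35 + 10 = 325.
By inclusion–exclusion the count is 1540 − 1785 + 325 = 80.

80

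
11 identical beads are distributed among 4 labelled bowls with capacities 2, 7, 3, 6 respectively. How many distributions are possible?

By stars and bars, unrestricted non-negative solutions to x_1+…+x_4 = 11 number C(11+3,3) = 364.
Subtract solutions that violate a single cap (substitute x_i' = x_i − (cap_i+1)): x_1 ≥ 3 gives C(11,3) = 165; x_2 ≥ 8 gives C(6,3) = 20; x_3 ≥ 4 gives C(10,3) = 120; x_4 ≥ 7 gives C(7,3) = 35. Together 340.
Add back pairs where two caps are both exceeded: 1 + 35 + 4 + 0 + 0 + 1 = 41.
By inclusion–exclusion the count is 364 − 340 + 41 = 65.

65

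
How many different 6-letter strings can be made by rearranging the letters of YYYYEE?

Letter multiplicities in YYYYEE: E×2, Y×4.
So there are 6! / (4!·2!) = 15 distinguishable arrangements.

15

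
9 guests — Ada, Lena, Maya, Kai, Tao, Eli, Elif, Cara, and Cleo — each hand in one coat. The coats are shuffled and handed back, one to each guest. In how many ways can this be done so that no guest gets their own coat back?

Let Aᵢ be the assignments in which guest i gets their own coat. We want the size of the complement of A₁∪…∪A_9.
By inclusion–exclusion this is Σ_{j=0}^{9} (−1)^j C(9,j)·(9−j)!.
Computing: 362880 − 362880 + 181440 − 60480 + 15120 − 3024 + 504 − 72 + 9 − 1 = 133496.

133496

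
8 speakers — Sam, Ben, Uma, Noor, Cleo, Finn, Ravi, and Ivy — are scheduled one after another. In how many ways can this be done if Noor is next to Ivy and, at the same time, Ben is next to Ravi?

2880

Treat {Noor,Ivy} as one block (2 orders) and {Ben,Ravi} as another (2 orders).
That leaves 6 units to arrange: 2 × 2 × 6! = 4 × 720 = 2880.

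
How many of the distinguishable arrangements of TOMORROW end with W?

420

With the last slot taken by W, it remains to arrange the other 7 letters (TOMORRO).
Those 7 letters have O appearing 3 times and R appearing twice, giving (7)!/(3!·2!) = 420.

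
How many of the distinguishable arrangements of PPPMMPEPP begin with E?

28

Fix E in the first position and arrange the remaining 8 letters.
Those 8 letters have M appearing twice and P appearing 6 times, giving (8)!/(6!·2!) = 28.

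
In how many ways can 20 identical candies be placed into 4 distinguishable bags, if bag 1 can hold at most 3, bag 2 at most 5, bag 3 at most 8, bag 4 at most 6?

10

By stars and bars, unrestricted non-negative solutions to x_1+…+x_4 = 20 number C(20+3,3) = 1771.
Subtract solutions that violate a single cap (substitute x_i' = x_i − (cap_i+1)): x_1 ≥ 4 gives C(19,3) = 969; x_2 ≥ 6 gives C(17,3) = 680; x_3 ≥ 9 gives C(14,3) = 364; x_4 ≥ 7 gives C(16,3) = 560. Together 2573.
Add back pairs where two caps are both exceeded: 286 + 120 + 220 + 56 + 120 + 35 = 837.
Subtract triples: 4 + 20 + 1 + 0 = 25.
By inclusion–exclusion the count is 1771 − 2573 + 837 − 25 = 10.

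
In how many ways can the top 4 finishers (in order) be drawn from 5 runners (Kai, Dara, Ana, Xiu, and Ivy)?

There are 5 choices for 1st place, 4 for 2nd, and so on down to 2 for position 4.
That gives 5 × 4 × 3 × 2 = 120.

120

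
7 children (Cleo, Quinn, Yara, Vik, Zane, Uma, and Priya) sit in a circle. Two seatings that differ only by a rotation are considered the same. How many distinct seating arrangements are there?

Around a circle, 7 distinct people have 7!/7 = (6)! = 720 rotationally distinct seatings.

720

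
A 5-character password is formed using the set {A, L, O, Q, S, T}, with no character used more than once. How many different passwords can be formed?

With no repetition, fill the 5 characters in order: 6 choices, then 5, down to 2.
6 × 5 × 4 × 3 × 2 = 720.

720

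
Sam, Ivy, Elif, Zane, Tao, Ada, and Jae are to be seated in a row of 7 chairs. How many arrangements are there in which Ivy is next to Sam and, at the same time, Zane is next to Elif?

480

Treat {Ivy,Sam} as one block (2 orders) and {Zane,Elif} as another (2 orders).
That leaves 5 units to arrange: 2 × 2 × 5! = 4 × 120 = 480.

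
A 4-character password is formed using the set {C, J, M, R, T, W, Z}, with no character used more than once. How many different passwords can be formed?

840

Choose and order 4 of the 7 symbols: the first character has 7 options, the next 6, then 5, 4.
That product is 7 × 6 × 5 × 4 = 840.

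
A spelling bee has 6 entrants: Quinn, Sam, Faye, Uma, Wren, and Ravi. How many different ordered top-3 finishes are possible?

120

There are 6 choices for 1st place, 5 for 2nd, and 4 for 3rd.
That gives 6 × 5 × 4 = 120.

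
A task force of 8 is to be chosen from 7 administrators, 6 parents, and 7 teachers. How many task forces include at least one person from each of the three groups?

120393

Total 8-person selections from all 20: C(20,8) = 125970.
Selections missing a whole group: no administrators → C(13,8) = 1287; no parents → C(14,8) = 3003; no teachers → C(13,8) = 1287.
Add back selections omitting two groups (i.e. drawn from a single group): C(7,8) + C(6,8) + C(7,8) = 0.
By inclusion–exclusion: 125970 − 5577 + 0 = 120393.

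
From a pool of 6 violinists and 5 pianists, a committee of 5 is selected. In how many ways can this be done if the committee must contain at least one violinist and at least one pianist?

With no constraint there are C(11,5) = 462 possible selections.
Subtract selections that omit an entire group: no violinists → C(5,5) = 1; no pianists → C(6,5) = 6.
Both groups omitted at once is impossible, so 462 − 7 = 455.

455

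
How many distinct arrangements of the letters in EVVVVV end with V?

5

With the last slot taken by V, it remains to arrange the other 5 letters (EVVVV).
Those 5 letters have V appearing 4 times, giving (5)!/(4!) = 5.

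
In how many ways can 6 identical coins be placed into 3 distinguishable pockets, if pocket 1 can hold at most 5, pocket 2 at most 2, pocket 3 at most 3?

By stars and bars, unrestricted non-negative solutions to x_1+…+x_3 = 6 number C(6+2,2) = 28.
Subtract solutions that violate a single cap (substitute x_i' = x_i − (cap_i+1)): x_1 ≥ 6 gives C(2,2) = 1; x_2 ≥ 3 gives C(5,2) = 10; x_3 ≥ 4 gives C(4,2) = 6. Together 17.
No two caps can be exceeded simultaneously, so the pair terms are all 0.
By inclusion–exclusion the count is 28 − 17 + 0 = 11.

11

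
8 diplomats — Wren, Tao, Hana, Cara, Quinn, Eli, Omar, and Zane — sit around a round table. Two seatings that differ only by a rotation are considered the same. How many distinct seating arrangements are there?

5040

Seat Wren anywhere (absorbing the rotational symmetry), then permute the other 7: (7)! = 5040.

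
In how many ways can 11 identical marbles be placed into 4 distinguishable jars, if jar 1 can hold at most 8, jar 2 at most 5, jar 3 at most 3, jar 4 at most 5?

130

By stars and bars, unrestricted non-negative solutions to x_1+…+x_4 = 11 number C(11+3,3) = 364.
Subtract solutions that violate a single cap (substitute x_i' = x_i − (cap_i+1)): x_1 ≥ 9 gives C(5,3) = 10; x_2 ≥ 6 gives C(8,3) = 56; x_3 ≥ 4 gives C(10,3) = 120; x_4 ≥ 6 gives C(8,3) = 56. Together 242.
Add back pairs where two caps are both exceeded: 0 + 0 + 0 + 4 + 0 + 4 = 8.
By inclusion–exclusion the count is 364 − 242 + 8 = 130.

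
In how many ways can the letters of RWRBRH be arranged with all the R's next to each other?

Treat the 3 copies of R as a single block. The multiset to arrange is then {RRR, B, H, W}, 4 items in all.
All 4 items are distinct, so there are (4)! = 24 arrangements.

24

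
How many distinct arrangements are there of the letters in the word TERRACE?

1260

TERRACE has 7 letters with E appearing twice and R appearing twice.
Dividing 7! = 5040 by 2!·2! = 4 for the repeated letters gives 1260.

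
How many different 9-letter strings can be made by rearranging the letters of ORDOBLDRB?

Letter multiplicities in ORDOBLDRB: B×2, D×2, L×1, O×2, R×2.
The number of distinct arrangements is 9!/(2!·2!·2!·2!) = 362880/16 = 22680.

22680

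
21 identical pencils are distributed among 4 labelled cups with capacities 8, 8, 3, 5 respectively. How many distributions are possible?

20

Ignoring the caps, the number of non-negative solutions to x_1+…+x_4 = 21 is C(24,3) = 2024.
Subtract solutions that violate a single cap (substitute x_i' = x_i − (cap_i+1)): x_1 ≥ 9 gives C(15,3) = 455; x_2 ≥ 9 gives C(15,3) = 455; x_3 ≥ 4 gives C(20,3) = 1140; x_4 ≥ 6 gives C(18,3) = 816. Together 2866.
Add back pairs where two caps are both exceeded: 20 + 165 + 84 + 165 + 84 + 364 = 882.
Subtract triples: 0 + 0 + 10 + 10 = 20.
By inclusion–exclusion the count is 2024 − 2866 + 882 − 20 = 20.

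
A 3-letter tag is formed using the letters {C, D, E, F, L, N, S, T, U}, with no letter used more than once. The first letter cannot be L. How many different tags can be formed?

The first letter has 9−1 = 8 choices (anything except L).
The remaining 2 letters are filled from the other 8 symbols without repetition: 8 × 7 = 56.
Total: 8 × 56 = 448.

448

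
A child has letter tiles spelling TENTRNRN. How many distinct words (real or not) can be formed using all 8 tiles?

TENTRNRN has 8 letters with N appearing 3 times, R appearing twice, and T appearing twice.
The number of distinct arrangements is 8!/(3!·2!·2!) = 40320/24 = 1680.

1680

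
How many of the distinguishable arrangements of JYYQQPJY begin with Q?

420

Fix Q in the first position and arrange the remaining 7 letters.
Those 7 letters have J appearing twice and Y appearing 3 times, giving (7)!/(3!·2!) = 420.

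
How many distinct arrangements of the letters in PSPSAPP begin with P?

With the first slot taken by P, it remains to arrange the other 6 letters (SPSAPP).
Those 6 letters have P appearing 3 times and S appearing twice, giving (6)!/(3!·2!) = 60.

60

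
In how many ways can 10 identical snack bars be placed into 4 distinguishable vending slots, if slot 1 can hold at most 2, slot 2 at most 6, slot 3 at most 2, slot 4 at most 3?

By stars and bars, unrestricted non-negative solutions to x_1+…+x_4 = 10 number C(10+3,3) = 286.
Subtract solutions that violate a single cap (substitute x_i' = x_i − (cap_i+1)): x_1 ≥ 3 gives C(10,3) = 120; x_2 ≥ 7 gives C(6,3) = 20; x_3 ≥ 3 gives C(10,3) = 120; x_4 ≥ 4 gives C(9,3) = 84. Together 344.
Add back pairs where two caps are both exceeded: 1 + 35 + 20 + 1 + 0 + 20 = 77.
Subtract triples: 0 + 0 + 1 + 0 = 1.
By inclusion–exclusion the count is 286 − 344 + 77 − 1 = 18.

18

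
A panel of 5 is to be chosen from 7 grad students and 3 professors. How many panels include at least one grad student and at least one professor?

231

With no constraint there are C(10,5) = 252 possible selections.
Selections missing a whole group: no grad students → C(3,5) = 0; no professors → C(7,5) = 21.
Both groups omitted at once is impossible, so 252 − 21 = 231.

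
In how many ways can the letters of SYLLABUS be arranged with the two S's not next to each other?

There are 8!/(2!·2!) = 10080 arrangements of SYLLABUS in total.
Arrangements with the S's together: treat SS as one letter, giving (7)!/(2!) = 2520.
Subtracting, 10080 − 2520 = 7560 arrangements keep the S's apart.

7560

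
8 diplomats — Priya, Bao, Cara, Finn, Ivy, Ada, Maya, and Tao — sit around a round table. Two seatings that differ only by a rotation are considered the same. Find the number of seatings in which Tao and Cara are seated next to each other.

1440

Treat {Tao, Cara} as one unit (2 internal orders) and seat the resulting 7 units around the table: (6)! circular arrangements.
So 2 × (6)! = 2 × 720 = 1440.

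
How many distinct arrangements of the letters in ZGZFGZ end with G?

20

With the last slot taken by G, it remains to arrange the other 5 letters (ZZFGZ).
Those 5 letters have Z appearing 3 times, giving (5)!/(3!) = 20.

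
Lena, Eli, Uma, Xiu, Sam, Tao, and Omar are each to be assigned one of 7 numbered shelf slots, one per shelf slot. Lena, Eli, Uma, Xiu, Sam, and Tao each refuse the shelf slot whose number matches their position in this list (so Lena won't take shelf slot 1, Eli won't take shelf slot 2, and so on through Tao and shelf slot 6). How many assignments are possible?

2119

Let Aᵢ (for 1 ≤ i ≤ 6) be the placements that put person i in their forbidden shelf slot. Any j of these fix j positions, leaving (7−j)! ways to fill the rest, and there are C(6,j) ways to pick which j.
By inclusion–exclusion, the number of valid placements is Σ_{j=0}^{6} (−1)^j C(6,j)·(7−j)!.
Computing: 5040 − 4320 + 1800 − 480 + 90 − 12 + 1 = 2119.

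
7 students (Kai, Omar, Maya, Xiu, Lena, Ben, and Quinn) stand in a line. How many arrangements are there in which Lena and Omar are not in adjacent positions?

3600

There are 7! = 5040 arrangements in all. If Lena and Omar are adjacent, merging them into one block gives 2·(6)! = 1440 arrangements.
So 5040 − 1440 = 3600 arrangements keep them apart.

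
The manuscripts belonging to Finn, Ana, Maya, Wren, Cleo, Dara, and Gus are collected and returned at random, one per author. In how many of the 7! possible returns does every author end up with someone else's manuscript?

1854

This is the derangement count D_7: permutations of 7 items with no fixed point.
By inclusion–exclusion this is Σ_{j=0}^{7} (−1)^j C(7,j)·(7−j)!.
Computing: 5040 − 5040 + 2520 − 840 + 210 − 42 + 7 − 1 = 1854.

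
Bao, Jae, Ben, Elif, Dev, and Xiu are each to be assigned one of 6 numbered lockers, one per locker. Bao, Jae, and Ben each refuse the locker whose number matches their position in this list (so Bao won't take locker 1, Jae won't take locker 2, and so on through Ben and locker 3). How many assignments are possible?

426

Let Aᵢ (for i ∈ {1, 2, 3}) be the placements that put person i in their forbidden locker. Any j of these fix j positions, leaving (6−j)! ways to fill the rest, and there are C(3,j) ways to pick which j.
By inclusion–exclusion, the number of valid placements is Σ_{j=0}^{3} (−1)^j C(3,j)·(6−j)!.
Computing: 720 − 360 + 72 − 6 = 426.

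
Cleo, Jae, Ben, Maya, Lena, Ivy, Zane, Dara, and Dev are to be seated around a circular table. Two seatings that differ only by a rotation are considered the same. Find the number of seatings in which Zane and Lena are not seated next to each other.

All circular seatings of 9 people number (8)! = 40320.
Those with Zane next to Lena: fuse the pair into one unit and seat 8 units around a circle — 2·(7)! = 10080.
Subtracting, 40320 − 10080 = 30240.

30240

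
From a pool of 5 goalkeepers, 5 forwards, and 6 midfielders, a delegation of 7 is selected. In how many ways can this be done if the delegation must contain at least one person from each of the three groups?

10660

With no constraint there are C(16,7) = 11440 possible selections.
Selections missing a whole group: no goalkeepers → C(11,7) = 330; no forwards → C(11,7) = 330; no midfielders → C(10,7) = 120.
Add back selections omitting two groups (i.e. drawn from a single group): C(5,7) + C(5,7) + C(6,7) = 0.
By inclusion–exclusion: 11440 − 780 + 0 = 10660.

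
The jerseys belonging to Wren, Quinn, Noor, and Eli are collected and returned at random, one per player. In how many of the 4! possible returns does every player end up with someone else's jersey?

Let Aᵢ be the assignments in which player i gets their old jersey. We want the size of the complement of A₁∪…∪A_4.
By inclusion–exclusion this is Σ_{j=0}^{4} (−1)^j C(4,j)·(4−j)!.
Computing: 24 − 24 + 12 − 4 + 1 = 9.

9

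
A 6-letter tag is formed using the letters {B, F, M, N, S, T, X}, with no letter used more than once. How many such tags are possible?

5040

Choose and order 6 of the 7 symbols: the first letter has 7 options, the next 6, and so on down to 2.
That product is 7 × 6 × 5 × 4 × 3 × 2 = 5040.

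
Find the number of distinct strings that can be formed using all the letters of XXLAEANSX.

The 9 letters of XXLAEANSX have repeats: A appearing twice and X appearing 3 times.
Dividing 9! = 362880 by 3!·2! = 12 for the repeated letters gives 30240.

30240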